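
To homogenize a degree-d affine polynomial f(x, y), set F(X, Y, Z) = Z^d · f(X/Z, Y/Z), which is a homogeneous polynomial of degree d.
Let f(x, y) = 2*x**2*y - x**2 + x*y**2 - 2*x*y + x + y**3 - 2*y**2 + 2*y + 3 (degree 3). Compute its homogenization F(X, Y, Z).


F(X, Y, Z) = 2*X**2*Y - X**2*Z + X*Y**2 - 2*X*Y*Z + X*Z**2 + Y**3 - 2*Y**2*Z + 2*Y*Z**2 + 3*Z**3

deg(f) = 3.
Substitute x = X/Z, y = Y/Z into f, then multiply by Z^3.
  monomial 2·x^2·y^1 ↦ 2·X^2·Y^1·Z^0.
  monomial -1·x^2·y^0 ↦ -1·X^2·Y^0·Z^1.
  monomial 1·x^1·y^2 ↦ 1·X^1·Y^2·Z^0.
  monomial -2·x^1·y^1 ↦ -2·X^1·Y^1·Z^1.
  monomial 1·x^1·y^0 ↦ 1·X^1·Y^0·Z^2.
  monomial 1·x^0·y^3 ↦ 1·X^0·Y^3·Z^0.
  monomial -2·x^0·y^2 ↦ -2·X^0·Y^2·Z^1.
  monomial 2·x^0·y^1 ↦ 2·X^0·Y^1·Z^2.
  monomial 3·x^0·y^0 ↦ 3·X^0·Y^0·Z^3.
Collecting: F(X, Y, Z) = 2*X**2*Y - X**2*Z + X*Y**2 - 2*X*Y*Z + X*Z**2 + Y**3 - 2*Y**2*Z + 2*Y*Z**2 + 3*Z**3.


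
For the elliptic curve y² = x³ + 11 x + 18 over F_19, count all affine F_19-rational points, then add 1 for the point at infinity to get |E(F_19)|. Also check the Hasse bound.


Affine points = {(1, 7), (1, 12), (7, 1), (7, 18), (10, 8), (10, 11), (11, 8), (11, 11), (12, 4), (12, 15), (14, 3), (14, 16), (15, 9), (15, 10), (17, 8), (17, 11), (18, 5), (18, 14)}; affine count = 18; |E(F_19)| = 19.

Discriminant check: Δ ∝ 4a³ + 27b² = 4·11³ + 27·18² = 4·1331 + 27·324 ≡ 12 (mod 19). Nonzero ⇒ E is nonsingular.
For each x ∈ F_19, compute rhs = x³ + 11·x + 18 mod 19, then count y ∈ F_19 with y² ≡ rhs.
  x = 0: rhs = 18, matching y values: none (0 points).
  x = 1: rhs = 11, matching y values: 7, 12 (2 points).
  x = 2: rhs = 10, matching y values: none (0 points).
  x = 3: rhs = 2, matching y values: none (0 points).
  x = 4: rhs = 12, matching y values: none (0 points).
  x = 5: rhs = 8, matching y values: none (0 points).
  x = 6: rhs = 15, matching y values: none (0 points).
  x = 7: rhs = 1, matching y values: 1, 18 (2 points).
  x = 8: rhs = 10, matching y values: none (0 points).
  x = 9: rhs = 10, matching y values: none (0 points).
  x = 10: rhs = 7, matching y values: 8, 11 (2 points).
  x = 11: rhs = 7, matching y values: 8, 11 (2 points).
  x = 12: rhs = 16, matching y values: 4, 15 (2 points).
  x = 13: rhs = 2, matching y values: none (0 points).
  x = 14: rhs = 9, matching y values: 3, 16 (2 points).
  x = 15: rhs = 5, matching y values: 9, 10 (2 points).
  x = 16: rhs = 15, matching y values: none (0 points).
  x = 17: rhs = 7, matching y values: 8, 11 (2 points).
  x = 18: rhs = 6, matching y values: 5, 14 (2 points).
Total affine count: 18.
Full point count |E(F_19)| = 18 + 1 = 19.
Hasse bound: |19 − (19+1)| = |-1| = 1 ≤ 2√19 ≈ 8.7178 ✓.


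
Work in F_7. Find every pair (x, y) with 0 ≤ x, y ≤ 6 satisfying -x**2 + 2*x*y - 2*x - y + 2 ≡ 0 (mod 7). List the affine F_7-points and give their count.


Affine F_7-points: {(0, 2), (1, 1), (2, 2), (3, 4), (5, 6), (6, 1)}; count = 6.

For each of the 49 pairs (x, y) ∈ F_7², evaluate f(x, y) mod 7. Record the zeros.
  x = 0: [0↦2, 1↦1, 2↦0, 3↦6, 4↦5, 5↦4, 6↦3]  zeros at y ∈ {2}
  x = 1: [0↦6, 1↦0, 2↦1, 3↦2, 4↦3, 5↦4, 6↦5]  zeros at y ∈ {1}
  x = 2: [0↦1, 1↦4, 2↦0, 3↦3, 4↦6, 5↦2, 6↦5]  zeros at y ∈ {2}
  x = 3: [0↦1, 1↦6, 2↦4, 3↦2, 4↦0, 5↦5, 6↦3]  zeros at y ∈ {4}
  x = 4: [0↦6, 1↦6, 2↦6, 3↦6, 4↦6, 5↦6, 6↦6]  zeros at y ∈ ∅
  x = 5: [0↦2, 1↦4, 2↦6, 3↦1, 4↦3, 5↦5, 6↦0]  zeros at y ∈ {6}
  x = 6: [0↦3, 1↦0, 2↦4, 3↦1, 4↦5, 5↦2, 6↦6]  zeros at y ∈ {1}
Collecting zeros: affine points = {(0, 2), (1, 1), (2, 2), (3, 4), (5, 6), (6, 1)}.
Total count |C(F_7)_aff| = 6.


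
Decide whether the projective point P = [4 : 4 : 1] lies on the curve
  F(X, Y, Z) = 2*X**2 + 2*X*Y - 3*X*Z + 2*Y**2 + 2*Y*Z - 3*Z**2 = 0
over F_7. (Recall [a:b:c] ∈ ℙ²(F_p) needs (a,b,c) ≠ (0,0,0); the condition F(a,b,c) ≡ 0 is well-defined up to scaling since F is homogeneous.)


F(4,4,1) ≡ 5 (mod 7); P is NOT on the curve.

Evaluate F(4, 4, 1) term-by-term (mod 7).
  2*X**2 ↦ 2·16·1·1 = 32
  2*X*Y ↦ 2·4·4·1 = 32
  -3*X*Z ↦ -3·4·1·1 = -12
  2*Y**2 ↦ 2·1·16·1 = 32
  2*Y*Z ↦ 2·1·4·1 = 8
  -3*Z**2 ↦ -3·1·1·1 = -3
Sum: F(4, 4, 1) = (32) + (32) + (-12) + (32) + (8) + (-3) = 89.
Reducing mod 7: 89 ≡ 5 (mod 7).
Since F(a, b, c) ≡ 5 ≠ 0 (mod 7), P does NOT lie on the curve.


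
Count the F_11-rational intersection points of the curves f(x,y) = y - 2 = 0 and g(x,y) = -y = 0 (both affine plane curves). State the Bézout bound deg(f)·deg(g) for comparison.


Common zeros: ∅; count = 0; Bézout bound = 1.

deg(f) = 1, deg(g) = 1, so Bézout bound = 1.
Scan x ∈ F_11. For each x, list the y ∈ F_11 with f(x, y) ≡ 0 and those with g(x, y) ≡ 0 (mod 11); the common zeros in that column are the intersection.
  x = 0: f ≡ 0 at y ∈ {2}; g ≡ 0 at y ∈ {0}; common: ∅.
  x = 1: f ≡ 0 at y ∈ {2}; g ≡ 0 at y ∈ {0}; common: ∅.
  x = 2: f ≡ 0 at y ∈ {2}; g ≡ 0 at y ∈ {0}; common: ∅.
  x = 3: f ≡ 0 at y ∈ {2}; g ≡ 0 at y ∈ {0}; common: ∅.
  x = 4: f ≡ 0 at y ∈ {2}; g ≡ 0 at y ∈ {0}; common: ∅.
  x = 5: f ≡ 0 at y ∈ {2}; g ≡ 0 at y ∈ {0}; common: ∅.
  x = 6: f ≡ 0 at y ∈ {2}; g ≡ 0 at y ∈ {0}; common: ∅.
  x = 7: f ≡ 0 at y ∈ {2}; g ≡ 0 at y ∈ {0}; common: ∅.
  x = 8: f ≡ 0 at y ∈ {2}; g ≡ 0 at y ∈ {0}; common: ∅.
  x = 9: f ≡ 0 at y ∈ {2}; g ≡ 0 at y ∈ {0}; common: ∅.
  x = 10: f ≡ 0 at y ∈ {2}; g ≡ 0 at y ∈ {0}; common: ∅.
Collecting: common zeros = ∅, so the count is 0.
Comparison with the Bézout bound: 0 ≤ 1 = deg(f)·deg(g), as expected for curves with no common component (the affine F_11-count falls short of the bound because intersections may lie at infinity, over extension fields, or carry multiplicity).


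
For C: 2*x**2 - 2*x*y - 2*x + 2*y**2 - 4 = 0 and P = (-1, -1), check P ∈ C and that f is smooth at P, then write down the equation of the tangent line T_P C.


Tangent line at P: -4*x - 2*y - 6 = 0.

Step 1: f(-1, -1) = 0, so P lies on C.
Step 2: partial derivatives
  f_x(x, y) = 4*x - 2*y - 2, f_y(x, y) = -2*x + 4*y.
  f_x(P) = -4, f_y(P) = -2 (gradient nonzero, so P is smooth).
Step 3: tangent line at P: -4·(x − -1) + -2·(y − -1) = 0.
Expanding: -4*x - 2*y - 6 = 0.


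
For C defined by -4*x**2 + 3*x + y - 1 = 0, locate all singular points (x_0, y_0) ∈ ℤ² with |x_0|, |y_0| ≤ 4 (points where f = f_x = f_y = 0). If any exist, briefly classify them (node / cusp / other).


No singular points in the scanned grid; C is smooth there.

Compute partial derivatives:
  f_x = 3 - 8*x.
  f_y = 1.
f_y = 1 is a nonzero constant, so f_y never vanishes: no point (x, y) can satisfy f = f_x = f_y = 0. In particular no (x, y) ∈ {−4, ..., 4}² is singular; the curve is smooth.


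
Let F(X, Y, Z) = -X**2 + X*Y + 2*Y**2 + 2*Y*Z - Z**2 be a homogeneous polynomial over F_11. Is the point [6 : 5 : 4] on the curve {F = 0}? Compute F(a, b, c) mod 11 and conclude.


F(6,5,4) ≡ 2 (mod 11); P is NOT on the curve.

Evaluate F(6, 5, 4) term-by-term (mod 11).
  -X**2 ↦ -1·36·1·1 = -36
  X*Y ↦ 1·6·5·1 = 30
  2*Y**2 ↦ 2·1·25·1 = 50
  2*Y*Z ↦ 2·1·5·4 = 40
  -Z**2 ↦ -1·1·1·16 = -16
Sum: F(6, 5, 4) = (-36) + (30) + (50) + (40) + (-16) = 68.
Reducing mod 11: 68 ≡ 2 (mod 11).
Since F(a, b, c) ≡ 2 ≠ 0 (mod 11), P does NOT lie on the curve.


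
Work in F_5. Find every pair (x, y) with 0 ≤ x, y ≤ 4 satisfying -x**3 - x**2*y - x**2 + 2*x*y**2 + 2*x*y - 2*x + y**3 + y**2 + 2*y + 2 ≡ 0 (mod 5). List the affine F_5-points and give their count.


Affine F_5-points: {(0, 4), (1, 1), (3, 0)}; count = 3.

For each of the 25 pairs (x, y) ∈ F_5², evaluate f(x, y) mod 5. Record the zeros.
  x = 0: [0↦2, 1↦1, 2↦3, 3↦4, 4↦0]  zeros at y ∈ {4}
  x = 1: [0↦3, 1↦0, 2↦4, 3↦1, 4↦2]  zeros at y ∈ {1}
  x = 2: [0↦1, 1↦4, 2↦3, 3↦4, 4↦3]  zeros at y ∈ ∅
  x = 3: [0↦0, 1↦2, 2↦4, 3↦2, 4↦2]  zeros at y ∈ {0}
  x = 4: [0↦4, 1↦3, 2↦1, 3↦4, 4↦3]  zeros at y ∈ ∅
Collecting zeros: affine points = {(0, 4), (1, 1), (3, 0)}.
Total count |C(F_5)_aff| = 3.


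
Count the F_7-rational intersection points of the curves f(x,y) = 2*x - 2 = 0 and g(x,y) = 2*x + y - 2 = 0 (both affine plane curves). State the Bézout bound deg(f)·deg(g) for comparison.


Common zeros: {(1, 0)}; count = 1; Bézout bound = 1.

deg(f) = 1, deg(g) = 1, so Bézout bound = 1.
Scan x ∈ F_7. For each x, list the y ∈ F_7 with f(x, y) ≡ 0 and those with g(x, y) ≡ 0 (mod 7); the common zeros in that column are the intersection.
  x = 0: f ≡ 0 at y ∈ ∅; g ≡ 0 at y ∈ {2}; common: ∅.
  x = 1: f ≡ 0 at y ∈ {0, 1, 2, 3, 4, 5, 6}; g ≡ 0 at y ∈ {0}; common: {0}.
  x = 2: f ≡ 0 at y ∈ ∅; g ≡ 0 at y ∈ {5}; common: ∅.
  x = 3: f ≡ 0 at y ∈ ∅; g ≡ 0 at y ∈ {3}; common: ∅.
  x = 4: f ≡ 0 at y ∈ ∅; g ≡ 0 at y ∈ {1}; common: ∅.
  x = 5: f ≡ 0 at y ∈ ∅; g ≡ 0 at y ∈ {6}; common: ∅.
  x = 6: f ≡ 0 at y ∈ ∅; g ≡ 0 at y ∈ {4}; common: ∅.
Collecting: common zeros = {(1, 0)}, so the count is 1.
Comparison with the Bézout bound: 1 ≤ 1 = deg(f)·deg(g), as expected for curves with no common component (the bound is attained).


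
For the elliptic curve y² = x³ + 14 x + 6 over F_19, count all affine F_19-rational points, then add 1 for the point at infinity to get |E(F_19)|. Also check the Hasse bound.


Affine points = {(0, 5), (0, 14), (2, 2), (2, 17), (5, 7), (5, 12), (9, 5), (9, 14), (10, 5), (10, 14), (11, 3), (11, 16), (14, 1), (14, 18), (15, 0)}; affine count = 15; |E(F_19)| = 16.

Discriminant check: Δ ∝ 4a³ + 27b² = 4·14³ + 27·6² = 4·2744 + 27·36 ≡ 16 (mod 19). Nonzero ⇒ E is nonsingular.
For each x ∈ F_19, compute rhs = x³ + 14·x + 6 mod 19, then count y ∈ F_19 with y² ≡ rhs.
  x = 0: rhs = 6, matching y values: 5, 14 (2 points).
  x = 1: rhs = 2, matching y values: none (0 points).
  x = 2: rhs = 4, matching y values: 2, 17 (2 points).
  x = 3: rhs = 18, matching y values: none (0 points).
  x = 4: rhs = 12, matching y values: none (0 points).
  x = 5: rhs = 11, matching y values: 7, 12 (2 points).
  x = 6: rhs = 2, matching y values: none (0 points).
  x = 7: rhs = 10, matching y values: none (0 points).
  x = 8: rhs = 3, matching y values: none (0 points).
  x = 9: rhs = 6, matching y values: 5, 14 (2 points).
  x = 10: rhs = 6, matching y values: 5, 14 (2 points).
  x = 11: rhs = 9, matching y values: 3, 16 (2 points).
  x = 12: rhs = 2, matching y values: none (0 points).
  x = 13: rhs = 10, matching y values: none (0 points).
  x = 14: rhs = 1, matching y values: 1, 18 (2 points).
  x = 15: rhs = 0, matching y values: 0 (1 points).
  x = 16: rhs = 13, matching y values: none (0 points).
  x = 17: rhs = 8, matching y values: none (0 points).
  x = 18: rhs = 10, matching y values: none (0 points).
Total affine count: 15.
Full point count |E(F_19)| = 15 + 1 = 16.
Hasse bound: |16 − (19+1)| = |-4| = 4 ≤ 2√19 ≈ 8.7178 ✓.


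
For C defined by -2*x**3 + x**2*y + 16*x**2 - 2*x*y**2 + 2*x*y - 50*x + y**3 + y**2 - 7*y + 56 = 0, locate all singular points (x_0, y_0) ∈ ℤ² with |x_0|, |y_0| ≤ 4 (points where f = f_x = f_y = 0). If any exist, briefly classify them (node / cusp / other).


Singular points: {(3, 2)}; classification: cusp.

Compute partial derivatives:
  f_x = -6*x**2 + 2*x*y + 32*x - 2*y**2 + 2*y - 50.
  f_y = x**2 - 4*x*y + 2*x + 3*y**2 + 2*y - 7.
Scan x_0 ∈ {−4, ..., 4}. For each x_0, f_y(x_0, y) is a polynomial in y; find its integer roots y ∈ {−4, ..., 4}, then test f_x and f at those candidates.
  x = -4: f_y(-4, y) = 3*y**2 + 18*y + 1; no integer root y with |y| ≤ 4.
  x = -3: f_y(-3, y) = 3*y**2 + 14*y - 4; no integer root y with |y| ≤ 4.
  x = -2: f_y(-2, y) = 3*y**2 + 10*y - 7; no integer root y with |y| ≤ 4.
  x = -1: f_y(-1, y) = 3*y**2 + 6*y - 8; no integer root y with |y| ≤ 4.
  x = 0: f_y(0, y) = 3*y**2 + 2*y - 7; no integer root y with |y| ≤ 4.
  x = 1: f_y(1, y) = 3*y**2 - 2*y - 4; no integer root y with |y| ≤ 4.
  x = 2: f_y(2, y) = 3*y**2 - 6*y + 1; no integer root y with |y| ≤ 4.
  x = 3: f_y(3, y) = 3*y**2 - 10*y + 8; vanishes at y ∈ {2}. (3, 2): f_x = 0, f = 0 — SINGULAR.
  x = 4: f_y(4, y) = 3*y**2 - 14*y + 17; no integer root y with |y| ≤ 4.
Only singular point on the grid: (3, 2).
Classify: substitute x = 3 + u, y = 2 + v and expand: f = -2*u**3 + u**2*v - 2*u*v**2 + v**3 + v**2.
No constant or linear terms (consistent with a singular point). Quadratic part: v**2. Cubic part: -2*u**3 + u**2*v - 2*u*v**2 + v**3.
The quadratic part v**2 is a perfect square, so there is a single (double) tangent line v = 0, i.e. y = 2. Restricting the cubic part to that line (v = 0) leaves -2*u**3 ≠ 0, so f is not divisible by v and the branch is v² ≈ 2*u**3 to lowest order — this is a cusp.
Classification: cusp.


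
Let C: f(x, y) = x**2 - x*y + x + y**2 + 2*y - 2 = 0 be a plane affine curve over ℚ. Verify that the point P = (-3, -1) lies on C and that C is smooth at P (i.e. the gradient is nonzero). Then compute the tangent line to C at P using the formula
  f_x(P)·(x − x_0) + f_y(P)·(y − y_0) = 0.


Tangent line at P: -4*x + 3*y - 9 = 0.

Step 1: f(-3, -1) = 0, so P lies on C.
Step 2: partial derivatives
  f_x(x, y) = 2*x - y + 1, f_y(x, y) = -x + 2*y + 2.
  f_x(P) = -4, f_y(P) = 3 (gradient nonzero, so P is smooth).
Step 3: tangent line at P: -4·(x − -3) + 3·(y − -1) = 0.
Expanding: -4*x + 3*y - 9 = 0.


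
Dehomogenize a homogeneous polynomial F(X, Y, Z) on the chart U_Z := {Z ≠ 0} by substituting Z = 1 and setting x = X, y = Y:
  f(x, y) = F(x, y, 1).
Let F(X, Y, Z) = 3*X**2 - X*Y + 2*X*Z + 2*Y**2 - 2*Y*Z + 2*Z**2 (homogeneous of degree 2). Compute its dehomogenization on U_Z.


f(x, y) = 3*x**2 - x*y + 2*x + 2*y**2 - 2*y + 2

On U_Z we set Z = 1. Each monomial c·X^i·Y^j·Z^k in F becomes c·x^i·y^j·1^k = c·x^i·y^j.
Substituting Z = 1: F(X, Y, 1) = 3*x**2 - x*y + 2*x + 2*y**2 - 2*y + 2.
Note: deg(f) ≤ deg(F) = 2; strict inequality happens when F is divisible by Z (lost terms).


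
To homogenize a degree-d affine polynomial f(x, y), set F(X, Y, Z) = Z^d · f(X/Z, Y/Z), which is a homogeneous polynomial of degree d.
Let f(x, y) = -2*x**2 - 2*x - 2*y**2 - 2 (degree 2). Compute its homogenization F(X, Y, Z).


F(X, Y, Z) = -2*X**2 - 2*X*Z - 2*Y**2 - 2*Z**2

deg(f) = 2.
Substitute x = X/Z, y = Y/Z into f, then multiply by Z^2.
  monomial -2·x^2·y^0 ↦ -2·X^2·Y^0·Z^0.
  monomial -2·x^1·y^0 ↦ -2·X^1·Y^0·Z^1.
  monomial -2·x^0·y^2 ↦ -2·X^0·Y^2·Z^0.
  monomial -2·x^0·y^0 ↦ -2·X^0·Y^0·Z^2.
Collecting: F(X, Y, Z) = -2*X**2 - 2*X*Z - 2*Y**2 - 2*Z**2.


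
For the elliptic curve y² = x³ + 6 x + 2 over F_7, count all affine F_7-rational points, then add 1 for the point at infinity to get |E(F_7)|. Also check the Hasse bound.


Affine points = {(0, 3), (0, 4), (1, 3), (1, 4), (2, 1), (2, 6), (6, 3), (6, 4)}; affine count = 8; |E(F_7)| = 9.

Discriminant check: Δ ∝ 4a³ + 27b² = 4·6³ + 27·2² = 4·216 + 27·4 ≡ 6 (mod 7). Nonzero ⇒ E is nonsingular.
For each x ∈ F_7, compute rhs = x³ + 6·x + 2 mod 7, then count y ∈ F_7 with y² ≡ rhs.
  x = 0: rhs = 2, matching y values: 3, 4 (2 points).
  x = 1: rhs = 2, matching y values: 3, 4 (2 points).
  x = 2: rhs = 1, matching y values: 1, 6 (2 points).
  x = 3: rhs = 5, matching y values: none (0 points).
  x = 4: rhs = 6, matching y values: none (0 points).
  x = 5: rhs = 3, matching y values: none (0 points).
  x = 6: rhs = 2, matching y values: 3, 4 (2 points).
Total affine count: 8.
Full point count |E(F_7)| = 8 + 1 = 9.
Hasse bound: |9 − (7+1)| = |1| = 1 ≤ 2√7 ≈ 5.2915 ✓.


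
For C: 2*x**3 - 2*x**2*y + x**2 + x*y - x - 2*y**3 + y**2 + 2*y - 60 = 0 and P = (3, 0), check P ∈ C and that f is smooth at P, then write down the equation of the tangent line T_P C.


Tangent line at P: 59*x - 13*y - 177 = 0.

Step 1: f(3, 0) = 0, so P lies on C.
Step 2: partial derivatives
  f_x(x, y) = 6*x**2 - 4*x*y + 2*x + y - 1, f_y(x, y) = -2*x**2 + x - 6*y**2 + 2*y + 2.
  f_x(P) = 59, f_y(P) = -13 (gradient nonzero, so P is smooth).
Step 3: tangent line at P: 59·(x − 3) + -13·(y − 0) = 0.
Expanding: 59*x - 13*y - 177 = 0.


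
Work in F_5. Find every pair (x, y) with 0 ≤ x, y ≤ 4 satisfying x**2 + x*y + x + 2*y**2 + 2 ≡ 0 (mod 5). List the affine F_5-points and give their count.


Affine F_5-points: {(0, 2), (0, 3), (1, 3), (1, 4), (2, 2), (4, 4)}; count = 6.

For each of the 25 pairs (x, y) ∈ F_5², evaluate f(x, y) mod 5. Record the zeros.
  x = 0: [0↦2, 1↦4, 2↦0, 3↦0, 4↦4]  zeros at y ∈ {2, 3}
  x = 1: [0↦4, 1↦2, 2↦4, 3↦0, 4↦0]  zeros at y ∈ {3, 4}
  x = 2: [0↦3, 1↦2, 2↦0, 3↦2, 4↦3]  zeros at y ∈ {2}
  x = 3: [0↦4, 1↦4, 2↦3, 3↦1, 4↦3]  zeros at y ∈ ∅
  x = 4: [0↦2, 1↦3, 2↦3, 3↦2, 4↦0]  zeros at y ∈ {4}
Collecting zeros: affine points = {(0, 2), (0, 3), (1, 3), (1, 4), (2, 2), (4, 4)}.
Total count |C(F_5)_aff| = 6.


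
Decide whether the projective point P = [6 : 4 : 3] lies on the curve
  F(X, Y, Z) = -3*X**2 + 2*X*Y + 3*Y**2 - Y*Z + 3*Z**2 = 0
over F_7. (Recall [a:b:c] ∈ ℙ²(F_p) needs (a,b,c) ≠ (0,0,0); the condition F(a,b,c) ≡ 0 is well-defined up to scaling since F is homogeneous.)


F(6,4,3) ≡ 3 (mod 7); P is NOT on the curve.

Evaluate F(6, 4, 3) term-by-term (mod 7).
  -3*X**2 ↦ -3·36·1·1 = -108
  2*X*Y ↦ 2·6·4·1 = 48
  3*Y**2 ↦ 3·1·16·1 = 48
  -Y*Z ↦ -1·1·4·3 = -12
  3*Z**2 ↦ 3·1·1·9 = 27
Sum: F(6, 4, 3) = (-108) + (48) + (48) + (-12) + (27) = 3.
Reducing mod 7: 3 ≡ 3 (mod 7).
Since F(a, b, c) ≡ 3 ≠ 0 (mod 7), P does NOT lie on the curve.


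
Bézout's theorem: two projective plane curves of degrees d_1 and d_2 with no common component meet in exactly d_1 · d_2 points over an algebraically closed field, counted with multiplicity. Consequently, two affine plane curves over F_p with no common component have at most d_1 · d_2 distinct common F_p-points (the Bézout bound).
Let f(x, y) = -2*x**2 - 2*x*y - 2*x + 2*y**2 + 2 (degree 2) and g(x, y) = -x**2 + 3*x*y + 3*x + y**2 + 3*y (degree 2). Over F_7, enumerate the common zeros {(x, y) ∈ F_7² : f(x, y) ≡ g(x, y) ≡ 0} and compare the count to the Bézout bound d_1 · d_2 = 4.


Common zeros: {(6, 2)}; count = 1; Bézout bound = 4.

deg(f) = 2, deg(g) = 2, so Bézout bound = 4.
Scan x ∈ F_7. For each x, list the y ∈ F_7 with f(x, y) ≡ 0 and those with g(x, y) ≡ 0 (mod 7); the common zeros in that column are the intersection.
  x = 0: f ≡ 0 at y ∈ ∅; g ≡ 0 at y ∈ {0, 4}; common: ∅.
  x = 1: f ≡ 0 at y ∈ ∅; g ≡ 0 at y ∈ {4}; common: ∅.
  x = 2: f ≡ 0 at y ∈ ∅; g ≡ 0 at y ∈ ∅; common: ∅.
  x = 3: f ≡ 0 at y ∈ {4, 6}; g ≡ 0 at y ∈ {0, 2}; common: ∅.
  x = 4: f ≡ 0 at y ∈ {5, 6}; g ≡ 0 at y ∈ ∅; common: ∅.
  x = 5: f ≡ 0 at y ∈ {2, 3}; g ≡ 0 at y ∈ {5}; common: ∅.
  x = 6: f ≡ 0 at y ∈ {2, 4}; g ≡ 0 at y ∈ {2, 5}; common: {2}.
Collecting: common zeros = {(6, 2)}, so the count is 1.
Comparison with the Bézout bound: 1 ≤ 4 = deg(f)·deg(g), as expected for curves with no common component (the affine F_7-count falls short of the bound because intersections may lie at infinity, over extension fields, or carry multiplicity).


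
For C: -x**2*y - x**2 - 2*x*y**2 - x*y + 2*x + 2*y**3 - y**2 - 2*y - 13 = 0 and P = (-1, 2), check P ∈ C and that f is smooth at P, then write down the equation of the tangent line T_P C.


Tangent line at P: -2*x + 26*y - 54 = 0.

Step 1: f(-1, 2) = 0, so P lies on C.
Step 2: partial derivatives
  f_x(x, y) = -2*x*y - 2*x - 2*y**2 - y + 2, f_y(x, y) = -x**2 - 4*x*y - x + 6*y**2 - 2*y - 2.
  f_x(P) = -2, f_y(P) = 26 (gradient nonzero, so P is smooth).
Step 3: tangent line at P: -2·(x − -1) + 26·(y − 2) = 0.
Expanding: -2*x + 26*y - 54 = 0.


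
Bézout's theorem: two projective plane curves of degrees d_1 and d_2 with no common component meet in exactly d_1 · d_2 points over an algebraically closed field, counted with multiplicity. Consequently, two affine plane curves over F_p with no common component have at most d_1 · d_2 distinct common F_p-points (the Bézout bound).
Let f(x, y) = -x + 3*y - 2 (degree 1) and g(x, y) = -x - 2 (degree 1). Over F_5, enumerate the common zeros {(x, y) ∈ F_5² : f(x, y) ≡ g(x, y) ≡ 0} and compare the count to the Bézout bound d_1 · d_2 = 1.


Common zeros: {(3, 0)}; count = 1; Bézout bound = 1.

deg(f) = 1, deg(g) = 1, so Bézout bound = 1.
Scan x ∈ F_5. For each x, list the y ∈ F_5 with f(x, y) ≡ 0 and those with g(x, y) ≡ 0 (mod 5); the common zeros in that column are the intersection.
  x = 0: f ≡ 0 at y ∈ {4}; g ≡ 0 at y ∈ ∅; common: ∅.
  x = 1: f ≡ 0 at y ∈ {1}; g ≡ 0 at y ∈ ∅; common: ∅.
  x = 2: f ≡ 0 at y ∈ {3}; g ≡ 0 at y ∈ ∅; common: ∅.
  x = 3: f ≡ 0 at y ∈ {0}; g ≡ 0 at y ∈ {0, 1, 2, 3, 4}; common: {0}.
  x = 4: f ≡ 0 at y ∈ {2}; g ≡ 0 at y ∈ ∅; common: ∅.
Collecting: common zeros = {(3, 0)}, so the count is 1.
Comparison with the Bézout bound: 1 ≤ 1 = deg(f)·deg(g), as expected for curves with no common component (the bound is attained).


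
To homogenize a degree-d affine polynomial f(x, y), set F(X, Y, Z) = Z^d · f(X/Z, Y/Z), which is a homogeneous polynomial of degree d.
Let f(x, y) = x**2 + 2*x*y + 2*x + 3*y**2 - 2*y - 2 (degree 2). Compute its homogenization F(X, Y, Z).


F(X, Y, Z) = X**2 + 2*X*Y + 2*X*Z + 3*Y**2 - 2*Y*Z - 2*Z**2

deg(f) = 2.
Substitute x = X/Z, y = Y/Z into f, then multiply by Z^2.
  monomial 1·x^2·y^0 ↦ 1·X^2·Y^0·Z^0.
  monomial 2·x^1·y^1 ↦ 2·X^1·Y^1·Z^0.
  monomial 2·x^1·y^0 ↦ 2·X^1·Y^0·Z^1.
  monomial 3·x^0·y^2 ↦ 3·X^0·Y^2·Z^0.
  monomial -2·x^0·y^1 ↦ -2·X^0·Y^1·Z^1.
  monomial -2·x^0·y^0 ↦ -2·X^0·Y^0·Z^2.
Collecting: F(X, Y, Z) = X**2 + 2*X*Y + 2*X*Z + 3*Y**2 - 2*Y*Z - 2*Z**2.


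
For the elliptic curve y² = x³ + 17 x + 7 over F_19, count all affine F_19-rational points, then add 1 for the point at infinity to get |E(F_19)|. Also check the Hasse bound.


Affine points = {(0, 8), (0, 11), (1, 5), (1, 14), (2, 7), (2, 12), (3, 3), (3, 16), (4, 5), (4, 14), (8, 3), (8, 16), (11, 9), (11, 10), (12, 1), (12, 18), (14, 5), (14, 14), (16, 9), (16, 10)}; affine count = 20; |E(F_19)| = 21.

Discriminant check: Δ ∝ 4a³ + 27b² = 4·17³ + 27·7² = 4·4913 + 27·49 ≡ 18 (mod 19). Nonzero ⇒ E is nonsingular.
For each x ∈ F_19, compute rhs = x³ + 17·x + 7 mod 19, then count y ∈ F_19 with y² ≡ rhs.
  x = 0: rhs = 7, matching y values: 8, 11 (2 points).
  x = 1: rhs = 6, matching y values: 5, 14 (2 points).
  x = 2: rhs = 11, matching y values: 7, 12 (2 points).
  x = 3: rhs = 9, matching y values: 3, 16 (2 points).
  x = 4: rhs = 6, matching y values: 5, 14 (2 points).
  x = 5: rhs = 8, matching y values: none (0 points).
  x = 6: rhs = 2, matching y values: none (0 points).
  x = 7: rhs = 13, matching y values: none (0 points).
  x = 8: rhs = 9, matching y values: 3, 16 (2 points).
  x = 9: rhs = 15, matching y values: none (0 points).
  x = 10: rhs = 18, matching y values: none (0 points).
  x = 11: rhs = 5, matching y values: 9, 10 (2 points).
  x = 12: rhs = 1, matching y values: 1, 18 (2 points).
  x = 13: rhs = 12, matching y values: none (0 points).
  x = 14: rhs = 6, matching y values: 5, 14 (2 points).
  x = 15: rhs = 8, matching y values: none (0 points).
  x = 16: rhs = 5, matching y values: 9, 10 (2 points).
  x = 17: rhs = 3, matching y values: none (0 points).
  x = 18: rhs = 8, matching y values: none (0 points).
Total affine count: 20.
Full point count |E(F_19)| = 20 + 1 = 21.
Hasse bound: |21 − (19+1)| = |1| = 1 ≤ 2√19 ≈ 8.7178 ✓.


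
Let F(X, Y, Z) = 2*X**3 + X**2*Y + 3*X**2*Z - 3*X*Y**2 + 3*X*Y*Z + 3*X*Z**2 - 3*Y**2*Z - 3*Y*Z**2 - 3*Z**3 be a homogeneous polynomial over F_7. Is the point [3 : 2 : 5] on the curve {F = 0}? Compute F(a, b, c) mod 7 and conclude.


F(3,2,5) ≡ 6 (mod 7); P is NOT on the curve.

Evaluate F(3, 2, 5) term-by-term (mod 7).
  2*X**3 ↦ 2·27·1·1 = 54
  X**2*Y ↦ 1·9·2·1 = 18
  3*X**2*Z ↦ 3·9·1·5 = 135
  -3*X*Y**2 ↦ -3·3·4·1 = -36
  3*X*Y*Z ↦ 3·3·2·5 = 90
  3*X*Z**2 ↦ 3·3·1·25 = 225
  -3*Y**2*Z ↦ -3·1·4·5 = -60
  -3*Y*Z**2 ↦ -3·1·2·25 = -150
  -3*Z**3 ↦ -3·1·1·125 = -375
Sum: F(3, 2, 5) = (54) + (18) + (135) + (-36) + (90) + (225) + (-60) + (-150) + (-375) = -99.
Reducing mod 7: -99 ≡ 6 (mod 7).
Since F(a, b, c) ≡ 6 ≠ 0 (mod 7), P does NOT lie on the curve.


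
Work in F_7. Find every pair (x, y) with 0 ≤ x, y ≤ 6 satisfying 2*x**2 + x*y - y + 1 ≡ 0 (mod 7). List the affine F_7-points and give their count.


Affine F_7-points: {(0, 1), (2, 5), (3, 1), (4, 3), (5, 3), (6, 5)}; count = 6.

For each of the 49 pairs (x, y) ∈ F_7², evaluate f(x, y) mod 7. Record the zeros.
  x = 0: [0↦1, 1↦0, 2↦6, 3↦5, 4↦4, 5↦3, 6↦2]  zeros at y ∈ {1}
  x = 1: [0↦3, 1↦3, 2↦3, 3↦3, 4↦3, 5↦3, 6↦3]  zeros at y ∈ ∅
  x = 2: [0↦2, 1↦3, 2↦4, 3↦5, 4↦6, 5↦0, 6↦1]  zeros at y ∈ {5}
  x = 3: [0↦5, 1↦0, 2↦2, 3↦4, 4↦6, 5↦1, 6↦3]  zeros at y ∈ {1}
  x = 4: [0↦5, 1↦1, 2↦4, 3↦0, 4↦3, 5↦6, 6↦2]  zeros at y ∈ {3}
  x = 5: [0↦2, 1↦6, 2↦3, 3↦0, 4↦4, 5↦1, 6↦5]  zeros at y ∈ {3}
  x = 6: [0↦3, 1↦1, 2↦6, 3↦4, 4↦2, 5↦0, 6↦5]  zeros at y ∈ {5}
Collecting zeros: affine points = {(0, 1), (2, 5), (3, 1), (4, 3), (5, 3), (6, 5)}.
Total count |C(F_7)_aff| = 6.


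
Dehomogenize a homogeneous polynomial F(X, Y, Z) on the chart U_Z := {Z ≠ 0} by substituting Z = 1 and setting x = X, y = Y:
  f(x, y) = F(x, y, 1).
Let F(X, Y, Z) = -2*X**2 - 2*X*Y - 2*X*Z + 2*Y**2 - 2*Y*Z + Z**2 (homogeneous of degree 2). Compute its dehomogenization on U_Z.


f(x, y) = -2*x**2 - 2*x*y - 2*x + 2*y**2 - 2*y + 1

On U_Z we set Z = 1. Each monomial c·X^i·Y^j·Z^k in F becomes c·x^i·y^j·1^k = c·x^i·y^j.
Substituting Z = 1: F(X, Y, 1) = -2*x**2 - 2*x*y - 2*x + 2*y**2 - 2*y + 1.
Note: deg(f) ≤ deg(F) = 2; strict inequality happens when F is divisible by Z (lost terms).


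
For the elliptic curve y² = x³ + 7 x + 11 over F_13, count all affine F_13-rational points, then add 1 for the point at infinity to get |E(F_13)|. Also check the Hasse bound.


Affine points = {(4, 5), (4, 8), (6, 3), (6, 10), (7, 0), (9, 6), (9, 7), (12, 4), (12, 9)}; affine count = 9; |E(F_13)| = 10.

Discriminant check: Δ ∝ 4a³ + 27b² = 4·7³ + 27·11² = 4·343 + 27·121 ≡ 11 (mod 13). Nonzero ⇒ E is nonsingular.
For each x ∈ F_13, compute rhs = x³ + 7·x + 11 mod 13, then count y ∈ F_13 with y² ≡ rhs.
  x = 0: rhs = 11, matching y values: none (0 points).
  x = 1: rhs = 6, matching y values: none (0 points).
  x = 2: rhs = 7, matching y values: none (0 points).
  x = 3: rhs = 7, matching y values: none (0 points).
  x = 4: rhs = 12, matching y values: 5, 8 (2 points).
  x = 5: rhs = 2, matching y values: none (0 points).
  x = 6: rhs = 9, matching y values: 3, 10 (2 points).
  x = 7: rhs = 0, matching y values: 0 (1 points).
  x = 8: rhs = 7, matching y values: none (0 points).
  x = 9: rhs = 10, matching y values: 6, 7 (2 points).
  x = 10: rhs = 2, matching y values: none (0 points).
  x = 11: rhs = 2, matching y values: none (0 points).
  x = 12: rhs = 3, matching y values: 4, 9 (2 points).
Total affine count: 9.
Full point count |E(F_13)| = 9 + 1 = 10.
Hasse bound: |10 − (13+1)| = |-4| = 4 ≤ 2√13 ≈ 7.2111 ✓.


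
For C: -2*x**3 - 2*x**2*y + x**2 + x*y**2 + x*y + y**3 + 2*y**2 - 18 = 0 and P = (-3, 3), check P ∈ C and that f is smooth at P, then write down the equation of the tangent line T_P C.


Tangent line at P: -12*x - 36 = 0.

Step 1: f(-3, 3) = 0, so P lies on C.
Step 2: partial derivatives
  f_x(x, y) = -6*x**2 - 4*x*y + 2*x + y**2 + y, f_y(x, y) = -2*x**2 + 2*x*y + x + 3*y**2 + 4*y.
  f_x(P) = -12, f_y(P) = 0 (gradient nonzero, so P is smooth).
Step 3: tangent line at P: -12·(x − -3) + 0·(y − 3) = 0.
Expanding: -12*x - 36 = 0.


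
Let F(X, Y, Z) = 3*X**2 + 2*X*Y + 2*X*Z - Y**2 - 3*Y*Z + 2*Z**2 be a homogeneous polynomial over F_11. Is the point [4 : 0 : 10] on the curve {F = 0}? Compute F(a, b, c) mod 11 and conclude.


F(4,0,10) ≡ 9 (mod 11); P is NOT on the curve.

Evaluate F(4, 0, 10) term-by-term (mod 11).
  3*X**2 ↦ 3·16·1·1 = 48
  2*X*Y ↦ 2·4·0·1 = 0
  2*X*Z ↦ 2·4·1·10 = 80
  -Y**2 ↦ -1·1·0·1 = 0
  -3*Y*Z ↦ -3·1·0·10 = 0
  2*Z**2 ↦ 2·1·1·100 = 200
Sum: F(4, 0, 10) = (48) + (0) + (80) + (0) + (0) + (200) = 328.
Reducing mod 11: 328 ≡ 9 (mod 11).
Since F(a, b, c) ≡ 9 ≠ 0 (mod 11), P does NOT lie on the curve.


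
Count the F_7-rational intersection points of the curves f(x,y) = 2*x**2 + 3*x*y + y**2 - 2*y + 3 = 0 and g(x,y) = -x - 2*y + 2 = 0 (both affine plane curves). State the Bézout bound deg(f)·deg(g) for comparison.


Common zeros: ∅; count = 0; Bézout bound = 2.

deg(f) = 2, deg(g) = 1, so Bézout bound = 2.
Scan x ∈ F_7. For each x, list the y ∈ F_7 with f(x, y) ≡ 0 and those with g(x, y) ≡ 0 (mod 7); the common zeros in that column are the intersection.
  x = 0: f ≡ 0 at y ∈ ∅; g ≡ 0 at y ∈ {1}; common: ∅.
  x = 1: f ≡ 0 at y ∈ {1, 5}; g ≡ 0 at y ∈ {4}; common: ∅.
  x = 2: f ≡ 0 at y ∈ {5}; g ≡ 0 at y ∈ {0}; common: ∅.
  x = 3: f ≡ 0 at y ∈ {0}; g ≡ 0 at y ∈ {3}; common: ∅.
  x = 4: f ≡ 0 at y ∈ {0, 4}; g ≡ 0 at y ∈ {6}; common: ∅.
  x = 5: f ≡ 0 at y ∈ ∅; g ≡ 0 at y ∈ {2}; common: ∅.
  x = 6: f ≡ 0 at y ∈ ∅; g ≡ 0 at y ∈ {5}; common: ∅.
Collecting: common zeros = ∅, so the count is 0.
Comparison with the Bézout bound: 0 ≤ 2 = deg(f)·deg(g), as expected for curves with no common component (the affine F_7-count falls short of the bound because intersections may lie at infinity, over extension fields, or carry multiplicity).


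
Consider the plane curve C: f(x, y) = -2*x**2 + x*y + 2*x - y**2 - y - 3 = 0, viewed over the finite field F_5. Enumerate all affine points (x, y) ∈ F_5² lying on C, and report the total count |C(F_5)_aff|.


Affine F_5-points: {(0, 1), (0, 3), (3, 0), (3, 2), (4, 1), (4, 2)}; count = 6.

For each of the 25 pairs (x, y) ∈ F_5², evaluate f(x, y) mod 5. Record the zeros.
  x = 0: [0↦2, 1↦0, 2↦1, 3↦0, 4↦2]  zeros at y ∈ {1, 3}
  x = 1: [0↦2, 1↦1, 2↦3, 3↦3, 4↦1]  zeros at y ∈ ∅
  x = 2: [0↦3, 1↦3, 2↦1, 3↦2, 4↦1]  zeros at y ∈ ∅
  x = 3: [0↦0, 1↦1, 2↦0, 3↦2, 4↦2]  zeros at y ∈ {0, 2}
  x = 4: [0↦3, 1↦0, 2↦0, 3↦3, 4↦4]  zeros at y ∈ {1, 2}
Collecting zeros: affine points = {(0, 1), (0, 3), (3, 0), (3, 2), (4, 1), (4, 2)}.
Total count |C(F_5)_aff| = 6.


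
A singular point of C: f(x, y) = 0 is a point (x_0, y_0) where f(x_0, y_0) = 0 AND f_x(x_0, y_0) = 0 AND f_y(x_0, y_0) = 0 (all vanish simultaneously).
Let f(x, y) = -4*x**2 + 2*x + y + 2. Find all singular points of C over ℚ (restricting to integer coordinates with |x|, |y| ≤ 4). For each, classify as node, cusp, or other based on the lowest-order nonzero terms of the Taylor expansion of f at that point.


No singular points in the scanned grid; C is smooth there.

Compute partial derivatives:
  f_x = 2 - 8*x.
  f_y = 1.
f_y = 1 is a nonzero constant, so f_y never vanishes: no point (x, y) can satisfy f = f_x = f_y = 0. In particular no (x, y) ∈ {−4, ..., 4}² is singular; the curve is smooth.


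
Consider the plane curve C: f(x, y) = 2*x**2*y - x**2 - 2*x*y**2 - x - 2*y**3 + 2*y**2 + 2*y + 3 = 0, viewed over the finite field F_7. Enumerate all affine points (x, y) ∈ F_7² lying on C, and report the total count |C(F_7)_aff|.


Affine F_7-points: {(1, 2), (2, 2), (3, 5), (4, 4), (5, 5)}; count = 5.

For each of the 49 pairs (x, y) ∈ F_7², evaluate f(x, y) mod 7. Record the zeros.
  x = 0: [0↦3, 1↦5, 2↦6, 3↦1, 4↦6, 5↦2, 6↦5]  zeros at y ∈ ∅
  x = 1: [0↦1, 1↦3, 2↦0, 3↦1, 4↦1, 5↦2, 6↦6]  zeros at y ∈ {2}
  x = 2: [0↦4, 1↦3, 2↦0, 3↦4, 4↦3, 5↦6, 6↦1]  zeros at y ∈ {2}
  x = 3: [0↦5, 1↦5, 2↦6, 3↦3, 4↦5, 5↦0, 6↦4]  zeros at y ∈ {5}
  x = 4: [0↦4, 1↦2, 2↦4, 3↦5, 4↦0, 5↦5, 6↦1]  zeros at y ∈ {4}
  x = 5: [0↦1, 1↦1, 2↦1, 3↦3, 4↦2, 5↦0, 6↦6]  zeros at y ∈ {5}
  x = 6: [0↦3, 1↦2, 2↦4, 3↦4, 4↦4, 5↦6, 6↦5]  zeros at y ∈ ∅
Collecting zeros: affine points = {(1, 2), (2, 2), (3, 5), (4, 4), (5, 5)}.
Total count |C(F_7)_aff| = 5.


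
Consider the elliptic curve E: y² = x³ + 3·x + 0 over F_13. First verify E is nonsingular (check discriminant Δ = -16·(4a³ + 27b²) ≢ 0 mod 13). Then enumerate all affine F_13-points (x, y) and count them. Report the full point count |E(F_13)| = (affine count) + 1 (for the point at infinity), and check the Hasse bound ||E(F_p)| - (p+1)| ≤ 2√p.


Affine points = {(0, 0), (1, 2), (1, 11), (2, 1), (2, 12), (3, 6), (3, 7), (5, 6), (5, 7), (6, 0), (7, 0), (8, 4), (8, 9), (10, 4), (10, 9), (11, 5), (11, 8), (12, 3), (12, 10)}; affine count = 19; |E(F_13)| = 20.

Discriminant check: Δ ∝ 4a³ + 27b² = 4·3³ + 27·0² = 4·27 + 27·0 ≡ 4 (mod 13). Nonzero ⇒ E is nonsingular.
For each x ∈ F_13, compute rhs = x³ + 3·x + 0 mod 13, then count y ∈ F_13 with y² ≡ rhs.
  x = 0: rhs = 0, matching y values: 0 (1 points).
  x = 1: rhs = 4, matching y values: 2, 11 (2 points).
  x = 2: rhs = 1, matching y values: 1, 12 (2 points).
  x = 3: rhs = 10, matching y values: 6, 7 (2 points).
  x = 4: rhs = 11, matching y values: none (0 points).
  x = 5: rhs = 10, matching y values: 6, 7 (2 points).
  x = 6: rhs = 0, matching y values: 0 (1 points).
  x = 7: rhs = 0, matching y values: 0 (1 points).
  x = 8: rhs = 3, matching y values: 4, 9 (2 points).
  x = 9: rhs = 2, matching y values: none (0 points).
  x = 10: rhs = 3, matching y values: 4, 9 (2 points).
  x = 11: rhs = 12, matching y values: 5, 8 (2 points).
  x = 12: rhs = 9, matching y values: 3, 10 (2 points).
Total affine count: 19.
Full point count |E(F_13)| = 19 + 1 = 20.
Hasse bound: |20 − (13+1)| = |6| = 6 ≤ 2√13 ≈ 7.2111 ✓.


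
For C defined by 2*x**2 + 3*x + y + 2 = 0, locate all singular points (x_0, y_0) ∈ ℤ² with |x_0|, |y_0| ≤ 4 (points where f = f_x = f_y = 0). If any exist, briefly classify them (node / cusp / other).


No singular points in the scanned grid; C is smooth there.

Compute partial derivatives:
  f_x = 4*x + 3.
  f_y = 1.
f_y = 1 is a nonzero constant, so f_y never vanishes: no point (x, y) can satisfy f = f_x = f_y = 0. In particular no (x, y) ∈ {−4, ..., 4}² is singular; the curve is smooth.


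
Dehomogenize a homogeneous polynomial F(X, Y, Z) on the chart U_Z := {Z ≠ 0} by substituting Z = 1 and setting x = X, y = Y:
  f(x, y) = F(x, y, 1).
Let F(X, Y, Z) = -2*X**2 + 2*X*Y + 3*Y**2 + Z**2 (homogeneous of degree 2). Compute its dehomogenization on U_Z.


f(x, y) = -2*x**2 + 2*x*y + 3*y**2 + 1

On U_Z we set Z = 1. Each monomial c·X^i·Y^j·Z^k in F becomes c·x^i·y^j·1^k = c·x^i·y^j.
Substituting Z = 1: F(X, Y, 1) = -2*x**2 + 2*x*y + 3*y**2 + 1.
Note: deg(f) ≤ deg(F) = 2; strict inequality happens when F is divisible by Z (lost terms).


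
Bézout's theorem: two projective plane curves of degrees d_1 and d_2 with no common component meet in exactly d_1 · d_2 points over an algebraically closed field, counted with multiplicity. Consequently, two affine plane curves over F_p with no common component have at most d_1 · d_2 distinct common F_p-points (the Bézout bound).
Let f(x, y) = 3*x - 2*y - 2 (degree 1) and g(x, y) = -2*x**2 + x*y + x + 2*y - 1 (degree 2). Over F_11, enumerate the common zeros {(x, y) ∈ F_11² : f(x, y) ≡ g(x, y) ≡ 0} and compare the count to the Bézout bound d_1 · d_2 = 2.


Common zeros: {(8, 0), (9, 7)}; count = 2; Bézout bound = 2.

deg(f) = 1, deg(g) = 2, so Bézout bound = 2.
Scan x ∈ F_11. For each x, list the y ∈ F_11 with f(x, y) ≡ 0 and those with g(x, y) ≡ 0 (mod 11); the common zeros in that column are the intersection.
  x = 0: f ≡ 0 at y ∈ {10}; g ≡ 0 at y ∈ {6}; common: ∅.
  x = 1: f ≡ 0 at y ∈ {6}; g ≡ 0 at y ∈ {8}; common: ∅.
  x = 2: f ≡ 0 at y ∈ {2}; g ≡ 0 at y ∈ {10}; common: ∅.
  x = 3: f ≡ 0 at y ∈ {9}; g ≡ 0 at y ∈ {1}; common: ∅.
  x = 4: f ≡ 0 at y ∈ {5}; g ≡ 0 at y ∈ {3}; common: ∅.
  x = 5: f ≡ 0 at y ∈ {1}; g ≡ 0 at y ∈ {5}; common: ∅.
  x = 6: f ≡ 0 at y ∈ {8}; g ≡ 0 at y ∈ {7}; common: ∅.
  x = 7: f ≡ 0 at y ∈ {4}; g ≡ 0 at y ∈ {9}; common: ∅.
  x = 8: f ≡ 0 at y ∈ {0}; g ≡ 0 at y ∈ {0}; common: {0}.
  x = 9: f ≡ 0 at y ∈ {7}; g ≡ 0 at y ∈ {0, 1, 2, 3, 4, 5, 6, 7, 8, 9, 10}; common: {7}.
  x = 10: f ≡ 0 at y ∈ {3}; g ≡ 0 at y ∈ {4}; common: ∅.
Collecting: common zeros = {(8, 0), (9, 7)}, so the count is 2.
Comparison with the Bézout bound: 2 ≤ 2 = deg(f)·deg(g), as expected for curves with no common component (the bound is attained).


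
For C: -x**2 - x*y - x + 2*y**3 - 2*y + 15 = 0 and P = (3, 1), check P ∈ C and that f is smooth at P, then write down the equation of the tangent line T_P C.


Tangent line at P: -8*x + y + 23 = 0.

Step 1: f(3, 1) = 0, so P lies on C.
Step 2: partial derivatives
  f_x(x, y) = -2*x - y - 1, f_y(x, y) = -x + 6*y**2 - 2.
  f_x(P) = -8, f_y(P) = 1 (gradient nonzero, so P is smooth).
Step 3: tangent line at P: -8·(x − 3) + 1·(y − 1) = 0.
Expanding: -8*x + y + 23 = 0.


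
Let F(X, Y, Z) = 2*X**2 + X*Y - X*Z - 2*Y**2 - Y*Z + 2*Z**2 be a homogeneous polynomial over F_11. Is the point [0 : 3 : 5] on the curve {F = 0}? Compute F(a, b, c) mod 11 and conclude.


F(0,3,5) ≡ 6 (mod 11); P is NOT on the curve.

Evaluate F(0, 3, 5) term-by-term (mod 11).
  2*X**2 ↦ 2·0·1·1 = 0
  X*Y ↦ 1·0·3·1 = 0
  -X*Z ↦ -1·0·1·5 = 0
  -2*Y**2 ↦ -2·1·9·1 = -18
  -Y*Z ↦ -1·1·3·5 = -15
  2*Z**2 ↦ 2·1·1·25 = 50
Sum: F(0, 3, 5) = (0) + (0) + (0) + (-18) + (-15) + (50) = 17.
Reducing mod 11: 17 ≡ 6 (mod 11).
Since F(a, b, c) ≡ 6 ≠ 0 (mod 11), P does NOT lie on the curve.


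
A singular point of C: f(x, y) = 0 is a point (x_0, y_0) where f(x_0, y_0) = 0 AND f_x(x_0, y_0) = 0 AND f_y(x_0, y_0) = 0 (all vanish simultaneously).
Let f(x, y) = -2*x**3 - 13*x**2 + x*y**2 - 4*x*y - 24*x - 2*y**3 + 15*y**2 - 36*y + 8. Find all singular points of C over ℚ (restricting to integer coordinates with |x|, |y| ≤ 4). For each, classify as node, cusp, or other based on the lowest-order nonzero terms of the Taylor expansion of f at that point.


Singular points: {(-2, 2)}; classification: node.

Compute partial derivatives:
  f_x = -6*x**2 - 26*x + y**2 - 4*y - 24.
  f_y = 2*x*y - 4*x - 6*y**2 + 30*y - 36.
Scan x_0 ∈ {−4, ..., 4}. For each x_0, f_y(x_0, y) is a polynomial in y; find its integer roots y ∈ {−4, ..., 4}, then test f_x and f at those candidates.
  x = -4: f_y(-4, y) = -6*y**2 + 22*y - 20; vanishes at y ∈ {2}. (-4, 2): f_x = -20 ≠ 0.
  x = -3: f_y(-3, y) = -6*y**2 + 24*y - 24; vanishes at y ∈ {2}. (-3, 2): f_x = -4 ≠ 0.
  x = -2: f_y(-2, y) = -6*y**2 + 26*y - 28; vanishes at y ∈ {2}. (-2, 2): f_x = 0, f = 0 — SINGULAR.
  x = -1: f_y(-1, y) = -6*y**2 + 28*y - 32; vanishes at y ∈ {2}. (-1, 2): f_x = -8 ≠ 0.
  x = 0: f_y(0, y) = -6*y**2 + 30*y - 36; vanishes at y ∈ {2, 3}. (0, 2): f_x = -28 ≠ 0; (0, 3): f_x = -27 ≠ 0.
  x = 1: f_y(1, y) = -6*y**2 + 32*y - 40; vanishes at y ∈ {2}. (1, 2): f_x = -60 ≠ 0.
  x = 2: f_y(2, y) = -6*y**2 + 34*y - 44; vanishes at y ∈ {2}. (2, 2): f_x = -104 ≠ 0.
  x = 3: f_y(3, y) = -6*y**2 + 36*y - 48; vanishes at y ∈ {2, 4}. (3, 2): f_x = -160 ≠ 0; (3, 4): f_x = -156 ≠ 0.
  x = 4: f_y(4, y) = -6*y**2 + 38*y - 52; vanishes at y ∈ {2}. (4, 2): f_x = -228 ≠ 0.
Only singular point on the grid: (-2, 2).
Classify: substitute x = -2 + u, y = 2 + v and expand: f = -2*u**3 - u**2 + u*v**2 - 2*v**3 + v**2.
No constant or linear terms (consistent with a singular point). Quadratic part: -u**2 + v**2. Cubic part: -2*u**3 + u*v**2 - 2*v**3.
The quadratic part v**2 - u**2 = (v − u)(v + u) splits into two distinct linear factors, so there are two distinct tangent lines y − 2 = ±(x − -2) — this is a node (ordinary double point).
Classification: node.
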